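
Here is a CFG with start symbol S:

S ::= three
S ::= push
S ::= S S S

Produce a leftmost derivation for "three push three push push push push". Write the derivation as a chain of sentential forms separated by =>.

S => S S S => S S S S S => S S S S S S S => three S S S S S S => three push S S S S S => three push three S S S S => three push three push S S S => three push three push push S S => three push three push push push S => three push three push push push push

S => S S S   [S ::= S S S]
S S S => S S S S S   [S ::= S S S]
S S S S S => S S S S S S S   [S ::= S S S]
S S S S S S S => three S S S S S S   [S ::= three]
three S S S S S S => three push S S S S S   [S ::= push]
three push S S S S S => three push three S S S S   [S ::= three]
three push three S S S S => three push three push S S S   [S ::= push]
three push three push S S S => three push three push push S S   [S ::= push]
three push three push push S S => three push three push push push S   [S ::= push]
three push three push push push S => three push three push push push push   [S ::= push]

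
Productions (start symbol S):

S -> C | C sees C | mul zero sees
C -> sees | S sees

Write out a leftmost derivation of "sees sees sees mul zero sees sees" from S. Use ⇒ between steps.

S ⇒ C sees C   [S -> C sees C]
C sees C ⇒ S sees sees C   [C -> S sees]
S sees sees C ⇒ C sees sees C   [S -> C]
C sees sees C ⇒ sees sees sees C   [C -> sees]
sees sees sees C ⇒ sees sees sees S sees   [C -> S sees]
sees sees sees S sees ⇒ sees sees sees mul zero sees sees   [S -> mul zero sees]

S ⇒ C sees C ⇒ S sees sees C ⇒ C sees sees C ⇒ sees sees sees C ⇒ sees sees sees S sees ⇒ sees sees sees mul zero sees sees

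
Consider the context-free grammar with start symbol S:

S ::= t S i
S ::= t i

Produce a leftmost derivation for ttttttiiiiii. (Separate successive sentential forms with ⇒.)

S ⇒ tSi ⇒ ttSii ⇒ tttSiii ⇒ ttttSiiii ⇒ tttttSiiiii ⇒ ttttttiiiiii

S ⇒ tSi   [S ::= t S i]
tSi ⇒ ttSii   [S ::= t S i]
ttSii ⇒ tttSiii   [S ::= t S i]
tttSiii ⇒ ttttSiiii   [S ::= t S i]
ttttSiiii ⇒ tttttSiiiii   [S ::= t S i]
tttttSiiiii ⇒ ttttttiiiiii   [S ::= t i]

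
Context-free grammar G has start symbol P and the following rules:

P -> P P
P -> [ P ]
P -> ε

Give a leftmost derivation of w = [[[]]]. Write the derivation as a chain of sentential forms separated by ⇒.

P ⇒ [P]   [P -> [ P ]]
[P] ⇒ [PP]   [P -> P P]
[PP] ⇒ [PPP]   [P -> P P]
[PPP] ⇒ [[P]PP]   [P -> [ P ]]
[[P]PP] ⇒ [[PP]PP]   [P -> P P]
[[PP]PP] ⇒ [[PPP]PP]   [P -> P P]
[[PPP]PP] ⇒ [[[P]PP]PP]   [P -> [ P ]]
[[[P]PP]PP] ⇒ [[[]PP]PP]   [P -> ε]
[[[]PP]PP] ⇒ [[[]P]PP]   [P -> ε]
[[[]P]PP] ⇒ [[[]]PP]   [P -> ε]
[[[]]PP] ⇒ [[[]]P]   [P -> ε]
[[[]]P] ⇒ [[[]]]   [P -> ε]

P ⇒ [P] ⇒ [PP] ⇒ [PPP] ⇒ [[P]PP] ⇒ [[PP]PP] ⇒ [[PPP]PP] ⇒ [[[P]PP]PP] ⇒ [[[]PP]PP] ⇒ [[[]P]PP] ⇒ [[[]]PP] ⇒ [[[]]P] ⇒ [[[]]]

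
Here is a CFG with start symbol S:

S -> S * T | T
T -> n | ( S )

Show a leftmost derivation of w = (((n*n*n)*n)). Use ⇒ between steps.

S⇒T⇒(S)⇒(T)⇒((S))⇒((S*T))⇒((T*T))⇒(((S)*T))⇒(((S*T)*T))⇒(((S*T*T)*T))⇒(((T*T*T)*T))⇒(((n*T*T)*T))⇒(((n*n*T)*T))⇒(((n*n*n)*T))⇒(((n*n*n)*n))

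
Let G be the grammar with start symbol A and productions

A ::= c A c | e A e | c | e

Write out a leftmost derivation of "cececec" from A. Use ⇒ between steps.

A ⇒ cAc ⇒ ceAec ⇒ cecAcec ⇒ cececec

A ⇒ cAc   [A ::= c A c]
cAc ⇒ ceAec   [A ::= e A e]
ceAec ⇒ cecAcec   [A ::= c A c]
cecAcec ⇒ cececec   [A ::= e]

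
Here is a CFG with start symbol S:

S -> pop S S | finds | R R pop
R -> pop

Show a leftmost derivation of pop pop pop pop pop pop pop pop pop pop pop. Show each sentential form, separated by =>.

S => pop S S => pop pop S S S => pop pop R R pop S S => pop pop pop R pop S S => pop pop pop pop pop S S => pop pop pop pop pop R R pop S => pop pop pop pop pop pop R pop S => pop pop pop pop pop pop pop pop S => pop pop pop pop pop pop pop pop R R pop => pop pop pop pop pop pop pop pop pop R pop => pop pop pop pop pop pop pop pop pop pop pop

S => pop S S   [S -> pop S S]
pop S S => pop pop S S S   [S -> pop S S]
pop pop S S S => pop pop R R pop S S   [S -> R R pop]
pop pop R R pop S S => pop pop pop R pop S S   [R -> pop]
pop pop pop R pop S S => pop pop pop pop pop S S   [R -> pop]
pop pop pop pop pop S S => pop pop pop pop pop R R pop S   [S -> R R pop]
pop pop pop pop pop R R pop S => pop pop pop pop pop pop R pop S   [R -> pop]
pop pop pop pop pop pop R pop S => pop pop pop pop pop pop pop pop S   [R -> pop]
pop pop pop pop pop pop pop pop S => pop pop pop pop pop pop pop pop R R pop   [S -> R R pop]
pop pop pop pop pop pop pop pop R R pop => pop pop pop pop pop pop pop pop pop R pop   [R -> pop]
pop pop pop pop pop pop pop pop pop R pop => pop pop pop pop pop pop pop pop pop pop pop   [R -> pop]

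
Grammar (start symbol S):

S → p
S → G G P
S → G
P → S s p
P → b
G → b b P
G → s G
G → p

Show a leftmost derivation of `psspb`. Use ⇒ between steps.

S ⇒ GGP ⇒ pGP ⇒ psGP ⇒ pssGP ⇒ psspP ⇒ psspb

S ⇒ GGP   [S → G G P]
GGP ⇒ pGP   [G → p]
pGP ⇒ psGP   [G → s G]
psGP ⇒ pssGP   [G → s G]
pssGP ⇒ psspP   [G → p]
psspP ⇒ psspb   [P → b]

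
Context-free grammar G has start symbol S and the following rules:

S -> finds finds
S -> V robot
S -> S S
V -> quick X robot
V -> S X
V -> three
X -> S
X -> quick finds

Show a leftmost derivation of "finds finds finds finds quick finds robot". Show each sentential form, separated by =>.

S => V robot => S X robot => S S X robot => finds finds S X robot => finds finds finds finds X robot => finds finds finds finds quick finds robot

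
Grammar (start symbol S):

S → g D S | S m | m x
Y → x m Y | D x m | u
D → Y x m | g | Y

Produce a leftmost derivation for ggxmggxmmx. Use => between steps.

S => gDS => gYS => gDxmS => ggxmS => ggxmgDS => ggxmgYS => ggxmgDxmS => ggxmggxmS => ggxmggxmmx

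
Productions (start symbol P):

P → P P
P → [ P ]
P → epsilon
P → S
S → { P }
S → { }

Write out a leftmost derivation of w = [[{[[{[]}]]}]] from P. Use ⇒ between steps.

P ⇒ [P]   [P → [ P ]]
[P] ⇒ [[P]]   [P → [ P ]]
[[P]] ⇒ [[S]]   [P → S]
[[S]] ⇒ [[{P}]]   [S → { P }]
[[{P}]] ⇒ [[{[P]}]]   [P → [ P ]]
[[{[P]}]] ⇒ [[{[[P]]}]]   [P → [ P ]]
[[{[[P]]}]] ⇒ [[{[[S]]}]]   [P → S]
[[{[[S]]}]] ⇒ [[{[[{P}]]}]]   [S → { P }]
[[{[[{P}]]}]] ⇒ [[{[[{[P]}]]}]]   [P → [ P ]]
[[{[[{[P]}]]}]] ⇒ [[{[[{[]}]]}]]   [P → epsilon]

P ⇒ [P] ⇒ [[P]] ⇒ [[S]] ⇒ [[{P}]] ⇒ [[{[P]}]] ⇒ [[{[[P]]}]] ⇒ [[{[[S]]}]] ⇒ [[{[[{P}]]}]] ⇒ [[{[[{[P]}]]}]] ⇒ [[{[[{[]}]]}]]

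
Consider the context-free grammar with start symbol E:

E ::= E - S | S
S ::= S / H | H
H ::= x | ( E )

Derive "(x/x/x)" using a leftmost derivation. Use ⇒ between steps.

E ⇒ S   [E ::= S]
S ⇒ H   [S ::= H]
H ⇒ (E)   [H ::= ( E )]
(E) ⇒ (S)   [E ::= S]
(S) ⇒ (S/H)   [S ::= S / H]
(S/H) ⇒ (S/H/H)   [S ::= S / H]
(S/H/H) ⇒ (H/H/H)   [S ::= H]
(H/H/H) ⇒ (x/H/H)   [H ::= x]
(x/H/H) ⇒ (x/x/H)   [H ::= x]
(x/x/H) ⇒ (x/x/x)   [H ::= x]

E⇒S⇒H⇒(E)⇒(S)⇒(S/H)⇒(S/H/H)⇒(H/H/H)⇒(x/H/H)⇒(x/x/H)⇒(x/x/x)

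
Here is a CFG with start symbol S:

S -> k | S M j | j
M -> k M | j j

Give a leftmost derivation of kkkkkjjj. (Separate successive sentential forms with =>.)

S => SMj   [S -> S M j]
SMj => kMj   [S -> k]
kMj => kkMj   [M -> k M]
kkMj => kkkMj   [M -> k M]
kkkMj => kkkkMj   [M -> k M]
kkkkMj => kkkkkMj   [M -> k M]
kkkkkMj => kkkkkjjj   [M -> j j]

S=>SMj=>kMj=>kkMj=>kkkMj=>kkkkMj=>kkkkkMj=>kkkkkjjj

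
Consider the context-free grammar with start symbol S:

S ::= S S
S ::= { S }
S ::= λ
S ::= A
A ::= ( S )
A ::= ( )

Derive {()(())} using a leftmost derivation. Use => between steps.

S=>{S}=>{SS}=>{AS}=>{()S}=>{()A}=>{()(S)}=>{()(A)}=>{()((S))}=>{()(())}

S => {S}   [S ::= { S }]
{S} => {SS}   [S ::= S S]
{SS} => {AS}   [S ::= A]
{AS} => {()S}   [A ::= ( )]
{()S} => {()A}   [S ::= A]
{()A} => {()(S)}   [A ::= ( S )]
{()(S)} => {()(A)}   [S ::= A]
{()(A)} => {()((S))}   [A ::= ( S )]
{()((S))} => {()(())}   [S ::= λ]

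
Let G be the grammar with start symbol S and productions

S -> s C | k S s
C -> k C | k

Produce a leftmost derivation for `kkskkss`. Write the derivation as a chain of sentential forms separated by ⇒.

S ⇒ kSs ⇒ kkSss ⇒ kksCss ⇒ kkskCss ⇒ kkskkss

S ⇒ kSs   [S -> k S s]
kSs ⇒ kkSss   [S -> k S s]
kkSss ⇒ kksCss   [S -> s C]
kksCss ⇒ kkskCss   [C -> k C]
kkskCss ⇒ kkskkss   [C -> k]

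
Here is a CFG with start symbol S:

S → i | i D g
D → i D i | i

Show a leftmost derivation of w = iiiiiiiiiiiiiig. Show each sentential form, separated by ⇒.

S ⇒ iDg ⇒ iiDig ⇒ iiiDiig ⇒ iiiiDiiig ⇒ iiiiiDiiiig ⇒ iiiiiiDiiiiig ⇒ iiiiiiiDiiiiiig ⇒ iiiiiiiiiiiiiig

S ⇒ iDg   [S → i D g]
iDg ⇒ iiDig   [D → i D i]
iiDig ⇒ iiiDiig   [D → i D i]
iiiDiig ⇒ iiiiDiiig   [D → i D i]
iiiiDiiig ⇒ iiiiiDiiiig   [D → i D i]
iiiiiDiiiig ⇒ iiiiiiDiiiiig   [D → i D i]
iiiiiiDiiiiig ⇒ iiiiiiiDiiiiiig   [D → i D i]
iiiiiiiDiiiiiig ⇒ iiiiiiiiiiiiiig   [D → i]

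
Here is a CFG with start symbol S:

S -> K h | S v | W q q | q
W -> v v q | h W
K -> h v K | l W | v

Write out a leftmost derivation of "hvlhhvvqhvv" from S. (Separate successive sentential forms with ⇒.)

S ⇒ Sv ⇒ Svv ⇒ Khvv ⇒ hvKhvv ⇒ hvlWhvv ⇒ hvlhWhvv ⇒ hvlhhWhvv ⇒ hvlhhvvqhvv

S ⇒ Sv   [S -> S v]
Sv ⇒ Svv   [S -> S v]
Svv ⇒ Khvv   [S -> K h]
Khvv ⇒ hvKhvv   [K -> h v K]
hvKhvv ⇒ hvlWhvv   [K -> l W]
hvlWhvv ⇒ hvlhWhvv   [W -> h W]
hvlhWhvv ⇒ hvlhhWhvv   [W -> h W]
hvlhhWhvv ⇒ hvlhhvvqhvv   [W -> v v q]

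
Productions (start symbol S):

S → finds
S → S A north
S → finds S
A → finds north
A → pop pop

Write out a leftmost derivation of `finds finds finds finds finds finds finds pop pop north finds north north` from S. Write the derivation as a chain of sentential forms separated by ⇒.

S ⇒ finds S ⇒ finds finds S ⇒ finds finds finds S ⇒ finds finds finds S A north ⇒ finds finds finds finds S A north ⇒ finds finds finds finds finds S A north ⇒ finds finds finds finds finds S A north A north ⇒ finds finds finds finds finds finds S A north A north ⇒ finds finds finds finds finds finds finds A north A north ⇒ finds finds finds finds finds finds finds pop pop north A north ⇒ finds finds finds finds finds finds finds pop pop north finds north north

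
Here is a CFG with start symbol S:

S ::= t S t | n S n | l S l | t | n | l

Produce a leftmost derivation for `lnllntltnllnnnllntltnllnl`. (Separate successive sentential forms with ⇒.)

S ⇒ lSl   [S ::= l S l]
lSl ⇒ lnSnl   [S ::= n S n]
lnSnl ⇒ lnlSlnl   [S ::= l S l]
lnlSlnl ⇒ lnllSllnl   [S ::= l S l]
lnllSllnl ⇒ lnllnSnllnl   [S ::= n S n]
lnllnSnllnl ⇒ lnllntStnllnl   [S ::= t S t]
lnllntStnllnl ⇒ lnllntlSltnllnl   [S ::= l S l]
lnllntlSltnllnl ⇒ lnllntltStltnllnl   [S ::= t S t]
lnllntltStltnllnl ⇒ lnllntltnSntltnllnl   [S ::= n S n]
lnllntltnSntltnllnl ⇒ lnllntltnlSlntltnllnl   [S ::= l S l]
lnllntltnlSlntltnllnl ⇒ lnllntltnllSllntltnllnl   [S ::= l S l]
lnllntltnllSllntltnllnl ⇒ lnllntltnllnSnllntltnllnl   [S ::= n S n]
lnllntltnllnSnllntltnllnl ⇒ lnllntltnllnnnllntltnllnl   [S ::= n]

S ⇒ lSl ⇒ lnSnl ⇒ lnlSlnl ⇒ lnllSllnl ⇒ lnllnSnllnl ⇒ lnllntStnllnl ⇒ lnllntlSltnllnl ⇒ lnllntltStltnllnl ⇒ lnllntltnSntltnllnl ⇒ lnllntltnlSlntltnllnl ⇒ lnllntltnllSllntltnllnl ⇒ lnllntltnllnSnllntltnllnl ⇒ lnllntltnllnnnllntltnllnl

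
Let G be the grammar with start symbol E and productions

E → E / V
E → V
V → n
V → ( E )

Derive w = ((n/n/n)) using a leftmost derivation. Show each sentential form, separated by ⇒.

E ⇒ V   [E → V]
V ⇒ (E)   [V → ( E )]
(E) ⇒ (V)   [E → V]
(V) ⇒ ((E))   [V → ( E )]
((E)) ⇒ ((E/V))   [E → E / V]
((E/V)) ⇒ ((E/V/V))   [E → E / V]
((E/V/V)) ⇒ ((V/V/V))   [E → V]
((V/V/V)) ⇒ ((n/V/V))   [V → n]
((n/V/V)) ⇒ ((n/n/V))   [V → n]
((n/n/V)) ⇒ ((n/n/n))   [V → n]

E ⇒ V ⇒ (E) ⇒ (V) ⇒ ((E)) ⇒ ((E/V)) ⇒ ((E/V/V)) ⇒ ((V/V/V)) ⇒ ((n/V/V)) ⇒ ((n/n/V)) ⇒ ((n/n/n))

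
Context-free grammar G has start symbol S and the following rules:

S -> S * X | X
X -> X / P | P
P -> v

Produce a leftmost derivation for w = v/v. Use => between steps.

S => X => X/P => P/P => v/P => v/v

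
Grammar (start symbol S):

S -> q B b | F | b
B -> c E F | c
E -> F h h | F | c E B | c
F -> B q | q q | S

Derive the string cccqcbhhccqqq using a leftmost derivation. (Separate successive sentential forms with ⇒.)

S ⇒ F   [S -> F]
F ⇒ Bq   [F -> B q]
Bq ⇒ cEFq   [B -> c E F]
cEFq ⇒ ccEBFq   [E -> c E B]
ccEBFq ⇒ cccEBBFq   [E -> c E B]
cccEBBFq ⇒ cccFhhBBFq   [E -> F h h]
cccFhhBBFq ⇒ cccShhBBFq   [F -> S]
cccShhBBFq ⇒ cccqBbhhBBFq   [S -> q B b]
cccqBbhhBBFq ⇒ cccqcbhhBBFq   [B -> c]
cccqcbhhBBFq ⇒ cccqcbhhcBFq   [B -> c]
cccqcbhhcBFq ⇒ cccqcbhhccFq   [B -> c]
cccqcbhhccFq ⇒ cccqcbhhccqqq   [F -> q q]

S ⇒ F ⇒ Bq ⇒ cEFq ⇒ ccEBFq ⇒ cccEBBFq ⇒ cccFhhBBFq ⇒ cccShhBBFq ⇒ cccqBbhhBBFq ⇒ cccqcbhhBBFq ⇒ cccqcbhhcBFq ⇒ cccqcbhhccFq ⇒ cccqcbhhccqqq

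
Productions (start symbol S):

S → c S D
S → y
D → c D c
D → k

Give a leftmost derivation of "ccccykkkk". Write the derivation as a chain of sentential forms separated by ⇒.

S ⇒ cSD ⇒ ccSDD ⇒ cccSDDD ⇒ ccccSDDDD ⇒ ccccyDDDD ⇒ ccccykDDD ⇒ ccccykkDD ⇒ ccccykkkD ⇒ ccccykkkk

S ⇒ cSD   [S → c S D]
cSD ⇒ ccSDD   [S → c S D]
ccSDD ⇒ cccSDDD   [S → c S D]
cccSDDD ⇒ ccccSDDDD   [S → c S D]
ccccSDDDD ⇒ ccccyDDDD   [S → y]
ccccyDDDD ⇒ ccccykDDD   [D → k]
ccccykDDD ⇒ ccccykkDD   [D → k]
ccccykkDD ⇒ ccccykkkD   [D → k]
ccccykkkD ⇒ ccccykkkk   [D → k]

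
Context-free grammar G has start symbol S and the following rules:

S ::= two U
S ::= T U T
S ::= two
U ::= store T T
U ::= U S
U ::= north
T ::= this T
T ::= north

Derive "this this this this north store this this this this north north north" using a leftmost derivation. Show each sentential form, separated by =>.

S => T U T => this T U T => this this T U T => this this this T U T => this this this this T U T => this this this this north U T => this this this this north store T T T => this this this this north store this T T T => this this this this north store this this T T T => this this this this north store this this this T T T => this this this this north store this this this this T T T => this this this this north store this this this this north T T => this this this this north store this this this this north north T => this this this this north store this this this this north north north

S => T U T   [S ::= T U T]
T U T => this T U T   [T ::= this T]
this T U T => this this T U T   [T ::= this T]
this this T U T => this this this T U T   [T ::= this T]
this this this T U T => this this this this T U T   [T ::= this T]
this this this this T U T => this this this this north U T   [T ::= north]
this this this this north U T => this this this this north store T T T   [U ::= store T T]
this this this this north store T T T => this this this this north store this T T T   [T ::= this T]
this this this this north store this T T T => this this this this north store this this T T T   [T ::= this T]
this this this this north store this this T T T => this this this this north store this this this T T T   [T ::= this T]
this this this this north store this this this T T T => this this this this north store this this this this T T T   [T ::= this T]
this this this this north store this this this this T T T => this this this this north store this this this this north T T   [T ::= north]
this this this this north store this this this this north T T => this this this this north store this this this this north north T   [T ::= north]
this this this this north store this this this this north north T => this this this this north store this this this this north north north   [T ::= north]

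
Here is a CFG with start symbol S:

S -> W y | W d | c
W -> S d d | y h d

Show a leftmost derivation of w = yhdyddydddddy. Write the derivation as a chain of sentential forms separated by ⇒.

S⇒Wy⇒Sddy⇒Wdddy⇒Sdddddy⇒Wydddddy⇒Sddydddddy⇒Wyddydddddy⇒yhdyddydddddy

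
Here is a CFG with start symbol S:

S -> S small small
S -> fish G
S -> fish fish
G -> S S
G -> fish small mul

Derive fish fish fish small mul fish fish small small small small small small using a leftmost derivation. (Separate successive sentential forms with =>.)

S => fish G   [S -> fish G]
fish G => fish S S   [G -> S S]
fish S S => fish fish G S   [S -> fish G]
fish fish G S => fish fish fish small mul S   [G -> fish small mul]
fish fish fish small mul S => fish fish fish small mul S small small   [S -> S small small]
fish fish fish small mul S small small => fish fish fish small mul S small small small small   [S -> S small small]
fish fish fish small mul S small small small small => fish fish fish small mul S small small small small small small   [S -> S small small]
fish fish fish small mul S small small small small small small => fish fish fish small mul fish fish small small small small small small   [S -> fish fish]

S => fish G => fish S S => fish fish G S => fish fish fish small mul S => fish fish fish small mul S small small => fish fish fish small mul S small small small small => fish fish fish small mul S small small small small small small => fish fish fish small mul fish fish small small small small small small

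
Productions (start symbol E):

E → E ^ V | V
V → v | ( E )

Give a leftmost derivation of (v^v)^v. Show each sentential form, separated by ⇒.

E ⇒ E^V ⇒ V^V ⇒ (E)^V ⇒ (E^V)^V ⇒ (V^V)^V ⇒ (v^V)^V ⇒ (v^v)^V ⇒ (v^v)^v

E ⇒ E^V   [E → E ^ V]
E^V ⇒ V^V   [E → V]
V^V ⇒ (E)^V   [V → ( E )]
(E)^V ⇒ (E^V)^V   [E → E ^ V]
(E^V)^V ⇒ (V^V)^V   [E → V]
(V^V)^V ⇒ (v^V)^V   [V → v]
(v^V)^V ⇒ (v^v)^V   [V → v]
(v^v)^V ⇒ (v^v)^v   [V → v]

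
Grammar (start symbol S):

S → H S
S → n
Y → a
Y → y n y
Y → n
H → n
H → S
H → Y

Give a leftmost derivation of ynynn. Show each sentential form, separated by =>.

S => HS => YS => ynyS => ynyHS => ynynS => ynynn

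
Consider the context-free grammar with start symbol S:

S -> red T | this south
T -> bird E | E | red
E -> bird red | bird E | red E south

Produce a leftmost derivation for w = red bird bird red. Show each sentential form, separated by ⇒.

S ⇒ red T   [S -> red T]
red T ⇒ red E   [T -> E]
red E ⇒ red bird E   [E -> bird E]
red bird E ⇒ red bird bird red   [E -> bird red]

S ⇒ red T ⇒ red E ⇒ red bird E ⇒ red bird bird red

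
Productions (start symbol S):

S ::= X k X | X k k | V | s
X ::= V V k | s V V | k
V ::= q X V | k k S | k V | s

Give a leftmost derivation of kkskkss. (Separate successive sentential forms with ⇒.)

S⇒XkX⇒kkX⇒kksVV⇒kkskkSV⇒kkskkVV⇒kkskksV⇒kkskkss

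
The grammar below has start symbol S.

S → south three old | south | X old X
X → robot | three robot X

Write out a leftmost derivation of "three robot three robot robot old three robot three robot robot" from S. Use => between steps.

S => X old X => three robot X old X => three robot three robot X old X => three robot three robot robot old X => three robot three robot robot old three robot X => three robot three robot robot old three robot three robot X => three robot three robot robot old three robot three robot robot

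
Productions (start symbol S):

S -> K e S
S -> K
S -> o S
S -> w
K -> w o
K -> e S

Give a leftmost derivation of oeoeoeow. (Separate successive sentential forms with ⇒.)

S ⇒ oS   [S -> o S]
oS ⇒ oK   [S -> K]
oK ⇒ oeS   [K -> e S]
oeS ⇒ oeoS   [S -> o S]
oeoS ⇒ oeoK   [S -> K]
oeoK ⇒ oeoeS   [K -> e S]
oeoeS ⇒ oeoeoS   [S -> o S]
oeoeoS ⇒ oeoeoK   [S -> K]
oeoeoK ⇒ oeoeoeS   [K -> e S]
oeoeoeS ⇒ oeoeoeoS   [S -> o S]
oeoeoeoS ⇒ oeoeoeow   [S -> w]

S⇒oS⇒oK⇒oeS⇒oeoS⇒oeoK⇒oeoeS⇒oeoeoS⇒oeoeoK⇒oeoeoeS⇒oeoeoeoS⇒oeoeoeow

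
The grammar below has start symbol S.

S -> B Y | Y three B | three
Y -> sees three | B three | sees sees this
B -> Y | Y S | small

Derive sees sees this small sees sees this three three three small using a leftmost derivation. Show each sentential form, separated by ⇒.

S ⇒ Y three B   [S -> Y three B]
Y three B ⇒ B three three B   [Y -> B three]
B three three B ⇒ Y three three B   [B -> Y]
Y three three B ⇒ B three three three B   [Y -> B three]
B three three three B ⇒ Y S three three three B   [B -> Y S]
Y S three three three B ⇒ sees sees this S three three three B   [Y -> sees sees this]
sees sees this S three three three B ⇒ sees sees this B Y three three three B   [S -> B Y]
sees sees this B Y three three three B ⇒ sees sees this small Y three three three B   [B -> small]
sees sees this small Y three three three B ⇒ sees sees this small sees sees this three three three B   [Y -> sees sees this]
sees sees this small sees sees this three three three B ⇒ sees sees this small sees sees this three three three small   [B -> small]

S ⇒ Y three B ⇒ B three three B ⇒ Y three three B ⇒ B three three three B ⇒ Y S three three three B ⇒ sees sees this S three three three B ⇒ sees sees this B Y three three three B ⇒ sees sees this small Y three three three B ⇒ sees sees this small sees sees this three three three B ⇒ sees sees this small sees sees this three three three small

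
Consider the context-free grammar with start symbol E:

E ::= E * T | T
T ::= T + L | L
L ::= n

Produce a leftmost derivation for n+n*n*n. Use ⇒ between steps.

E ⇒ E*T ⇒ E*T*T ⇒ T*T*T ⇒ T+L*T*T ⇒ L+L*T*T ⇒ n+L*T*T ⇒ n+n*T*T ⇒ n+n*L*T ⇒ n+n*n*T ⇒ n+n*n*L ⇒ n+n*n*n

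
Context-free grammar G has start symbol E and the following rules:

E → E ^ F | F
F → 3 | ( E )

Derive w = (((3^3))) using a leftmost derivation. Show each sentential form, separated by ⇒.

E ⇒ F ⇒ (E) ⇒ (F) ⇒ ((E)) ⇒ ((F)) ⇒ (((E))) ⇒ (((E^F))) ⇒ (((F^F))) ⇒ (((3^F))) ⇒ (((3^3)))

E ⇒ F   [E → F]
F ⇒ (E)   [F → ( E )]
(E) ⇒ (F)   [E → F]
(F) ⇒ ((E))   [F → ( E )]
((E)) ⇒ ((F))   [E → F]
((F)) ⇒ (((E)))   [F → ( E )]
(((E))) ⇒ (((E^F)))   [E → E ^ F]
(((E^F))) ⇒ (((F^F)))   [E → F]
(((F^F))) ⇒ (((3^F)))   [F → 3]
(((3^F))) ⇒ (((3^3)))   [F → 3]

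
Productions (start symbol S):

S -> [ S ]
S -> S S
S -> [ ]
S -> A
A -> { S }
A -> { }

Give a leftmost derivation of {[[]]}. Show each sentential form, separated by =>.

S => A => {S} => {[S]} => {[[]]}

S => A   [S -> A]
A => {S}   [A -> { S }]
{S} => {[S]}   [S -> [ S ]]
{[S]} => {[[]]}   [S -> [ ]]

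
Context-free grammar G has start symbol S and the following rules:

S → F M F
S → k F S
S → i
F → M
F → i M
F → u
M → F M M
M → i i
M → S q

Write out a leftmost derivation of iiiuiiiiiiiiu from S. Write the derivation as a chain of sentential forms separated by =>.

S => FMF   [S → F M F]
FMF => iMMF   [F → i M]
iMMF => iFMMMF   [M → F M M]
iFMMMF => iMMMMF   [F → M]
iMMMMF => iiiMMMF   [M → i i]
iiiMMMF => iiiFMMMMF   [M → F M M]
iiiFMMMMF => iiiuMMMMF   [F → u]
iiiuMMMMF => iiiuiiMMMF   [M → i i]
iiiuiiMMMF => iiiuiiiiMMF   [M → i i]
iiiuiiiiMMF => iiiuiiiiiiMF   [M → i i]
iiiuiiiiiiMF => iiiuiiiiiiiiF   [M → i i]
iiiuiiiiiiiiF => iiiuiiiiiiiiu   [F → u]

S=>FMF=>iMMF=>iFMMMF=>iMMMMF=>iiiMMMF=>iiiFMMMMF=>iiiuMMMMF=>iiiuiiMMMF=>iiiuiiiiMMF=>iiiuiiiiiiMF=>iiiuiiiiiiiiF=>iiiuiiiiiiiiu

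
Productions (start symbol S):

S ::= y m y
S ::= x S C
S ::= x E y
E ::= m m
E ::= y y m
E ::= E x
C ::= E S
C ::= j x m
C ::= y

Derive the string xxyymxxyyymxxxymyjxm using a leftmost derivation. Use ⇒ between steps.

S ⇒ xSC ⇒ xxEyC ⇒ xxExyC ⇒ xxExxyC ⇒ xxyymxxyC ⇒ xxyymxxyES ⇒ xxyymxxyExS ⇒ xxyymxxyExxS ⇒ xxyymxxyyymxxS ⇒ xxyymxxyyymxxxSC ⇒ xxyymxxyyymxxxymyC ⇒ xxyymxxyyymxxxymyjxm

S ⇒ xSC   [S ::= x S C]
xSC ⇒ xxEyC   [S ::= x E y]
xxEyC ⇒ xxExyC   [E ::= E x]
xxExyC ⇒ xxExxyC   [E ::= E x]
xxExxyC ⇒ xxyymxxyC   [E ::= y y m]
xxyymxxyC ⇒ xxyymxxyES   [C ::= E S]
xxyymxxyES ⇒ xxyymxxyExS   [E ::= E x]
xxyymxxyExS ⇒ xxyymxxyExxS   [E ::= E x]
xxyymxxyExxS ⇒ xxyymxxyyymxxS   [E ::= y y m]
xxyymxxyyymxxS ⇒ xxyymxxyyymxxxSC   [S ::= x S C]
xxyymxxyyymxxxSC ⇒ xxyymxxyyymxxxymyC   [S ::= y m y]
xxyymxxyyymxxxymyC ⇒ xxyymxxyyymxxxymyjxm   [C ::= j x m]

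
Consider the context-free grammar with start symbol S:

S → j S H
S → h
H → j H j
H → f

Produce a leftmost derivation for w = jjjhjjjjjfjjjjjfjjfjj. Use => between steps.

S => jSH => jjSHH => jjjSHHH => jjjhHHH => jjjhjHjHH => jjjhjjHjjHH => jjjhjjjHjjjHH => jjjhjjjjHjjjjHH => jjjhjjjjjHjjjjjHH => jjjhjjjjjfjjjjjHH => jjjhjjjjjfjjjjjfH => jjjhjjjjjfjjjjjfjHj => jjjhjjjjjfjjjjjfjjHjj => jjjhjjjjjfjjjjjfjjfjj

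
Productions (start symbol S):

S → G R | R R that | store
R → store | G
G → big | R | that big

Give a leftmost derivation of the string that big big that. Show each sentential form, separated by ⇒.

S ⇒ R R that ⇒ G R that ⇒ that big R that ⇒ that big G that ⇒ that big big that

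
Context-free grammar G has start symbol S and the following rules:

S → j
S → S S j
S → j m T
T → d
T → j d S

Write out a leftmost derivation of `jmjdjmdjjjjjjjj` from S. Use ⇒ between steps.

S⇒jmT⇒jmjdS⇒jmjdSSj⇒jmjdjmTSj⇒jmjdjmdSj⇒jmjdjmdSSjj⇒jmjdjmdSSjSjj⇒jmjdjmdSSjSjSjj⇒jmjdjmdjSjSjSjj⇒jmjdjmdjjjSjSjj⇒jmjdjmdjjjjjSjj⇒jmjdjmdjjjjjjjj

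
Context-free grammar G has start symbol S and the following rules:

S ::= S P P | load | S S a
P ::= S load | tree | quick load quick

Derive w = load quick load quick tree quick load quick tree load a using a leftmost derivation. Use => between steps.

S => S S a => S P P S a => S P P P P S a => load P P P P S a => load quick load quick P P P S a => load quick load quick tree P P S a => load quick load quick tree quick load quick P S a => load quick load quick tree quick load quick tree S a => load quick load quick tree quick load quick tree load a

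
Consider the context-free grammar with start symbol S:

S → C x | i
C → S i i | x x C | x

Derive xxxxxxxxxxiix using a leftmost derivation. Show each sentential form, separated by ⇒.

S ⇒ Cx   [S → C x]
Cx ⇒ xxCx   [C → x x C]
xxCx ⇒ xxSiix   [C → S i i]
xxSiix ⇒ xxCxiix   [S → C x]
xxCxiix ⇒ xxxxCxiix   [C → x x C]
xxxxCxiix ⇒ xxxxxxCxiix   [C → x x C]
xxxxxxCxiix ⇒ xxxxxxxxCxiix   [C → x x C]
xxxxxxxxCxiix ⇒ xxxxxxxxxxiix   [C → x]

S ⇒ Cx ⇒ xxCx ⇒ xxSiix ⇒ xxCxiix ⇒ xxxxCxiix ⇒ xxxxxxCxiix ⇒ xxxxxxxxCxiix ⇒ xxxxxxxxxxiix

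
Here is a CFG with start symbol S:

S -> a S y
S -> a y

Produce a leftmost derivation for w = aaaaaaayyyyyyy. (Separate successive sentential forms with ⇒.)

S⇒aSy⇒aaSyy⇒aaaSyyy⇒aaaaSyyyy⇒aaaaaSyyyyy⇒aaaaaaSyyyyyy⇒aaaaaaayyyyyyy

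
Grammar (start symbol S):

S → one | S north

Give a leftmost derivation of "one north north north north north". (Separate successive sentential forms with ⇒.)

S ⇒ S north ⇒ S north north ⇒ S north north north ⇒ S north north north north ⇒ S north north north north north ⇒ one north north north north north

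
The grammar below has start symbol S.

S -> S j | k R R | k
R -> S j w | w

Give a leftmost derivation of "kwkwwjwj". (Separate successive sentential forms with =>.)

S => Sj   [S -> S j]
Sj => kRRj   [S -> k R R]
kRRj => kwRj   [R -> w]
kwRj => kwSjwj   [R -> S j w]
kwSjwj => kwkRRjwj   [S -> k R R]
kwkRRjwj => kwkwRjwj   [R -> w]
kwkwRjwj => kwkwwjwj   [R -> w]

S=>Sj=>kRRj=>kwRj=>kwSjwj=>kwkRRjwj=>kwkwRjwj=>kwkwwjwj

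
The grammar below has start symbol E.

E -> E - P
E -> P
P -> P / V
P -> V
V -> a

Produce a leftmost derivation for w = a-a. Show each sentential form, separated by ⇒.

E⇒E-P⇒P-P⇒V-P⇒a-P⇒a-V⇒a-a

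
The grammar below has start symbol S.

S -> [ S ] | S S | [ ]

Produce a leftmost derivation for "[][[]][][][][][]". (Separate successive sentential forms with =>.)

S => SS => SSS => SSSS => SSSSS => SSSSSS => []SSSSS => []SSSSSS => [][S]SSSSS => [][[]]SSSSS => [][[]][]SSSS => [][[]][][]SSS => [][[]][][][]SS => [][[]][][][][]S => [][[]][][][][][]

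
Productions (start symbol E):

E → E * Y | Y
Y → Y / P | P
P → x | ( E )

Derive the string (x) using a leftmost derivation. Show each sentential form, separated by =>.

E => Y   [E → Y]
Y => P   [Y → P]
P => (E)   [P → ( E )]
(E) => (Y)   [E → Y]
(Y) => (P)   [Y → P]
(P) => (x)   [P → x]

E => Y => P => (E) => (Y) => (P) => (x)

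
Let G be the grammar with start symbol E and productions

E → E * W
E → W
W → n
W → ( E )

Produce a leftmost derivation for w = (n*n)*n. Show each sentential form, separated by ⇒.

E ⇒ E*W   [E → E * W]
E*W ⇒ W*W   [E → W]
W*W ⇒ (E)*W   [W → ( E )]
(E)*W ⇒ (E*W)*W   [E → E * W]
(E*W)*W ⇒ (W*W)*W   [E → W]
(W*W)*W ⇒ (n*W)*W   [W → n]
(n*W)*W ⇒ (n*n)*W   [W → n]
(n*n)*W ⇒ (n*n)*n   [W → n]

E ⇒ E*W ⇒ W*W ⇒ (E)*W ⇒ (E*W)*W ⇒ (W*W)*W ⇒ (n*W)*W ⇒ (n*n)*W ⇒ (n*n)*n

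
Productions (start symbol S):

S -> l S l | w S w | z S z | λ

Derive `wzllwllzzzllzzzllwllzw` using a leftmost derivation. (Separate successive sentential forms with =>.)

S => wSw   [S -> w S w]
wSw => wzSzw   [S -> z S z]
wzSzw => wzlSlzw   [S -> l S l]
wzlSlzw => wzllSllzw   [S -> l S l]
wzllSllzw => wzllwSwllzw   [S -> w S w]
wzllwSwllzw => wzllwlSlwllzw   [S -> l S l]
wzllwlSlwllzw => wzllwllSllwllzw   [S -> l S l]
wzllwllSllwllzw => wzllwllzSzllwllzw   [S -> z S z]
wzllwllzSzllwllzw => wzllwllzzSzzllwllzw   [S -> z S z]
wzllwllzzSzzllwllzw => wzllwllzzzSzzzllwllzw   [S -> z S z]
wzllwllzzzSzzzllwllzw => wzllwllzzzlSlzzzllwllzw   [S -> l S l]
wzllwllzzzlSlzzzllwllzw => wzllwllzzzllzzzllwllzw   [S -> λ]

S => wSw => wzSzw => wzlSlzw => wzllSllzw => wzllwSwllzw => wzllwlSlwllzw => wzllwllSllwllzw => wzllwllzSzllwllzw => wzllwllzzSzzllwllzw => wzllwllzzzSzzzllwllzw => wzllwllzzzlSlzzzllwllzw => wzllwllzzzllzzzllwllzw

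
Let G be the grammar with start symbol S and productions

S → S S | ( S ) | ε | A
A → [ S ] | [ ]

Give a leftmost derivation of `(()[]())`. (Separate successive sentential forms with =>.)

S => (S)   [S → ( S )]
(S) => (SS)   [S → S S]
(SS) => (SSS)   [S → S S]
(SSS) => ((S)SS)   [S → ( S )]
((S)SS) => (()SS)   [S → ε]
(()SS) => (()AS)   [S → A]
(()AS) => (()[S]S)   [A → [ S ]]
(()[S]S) => (()[]S)   [S → ε]
(()[]S) => (()[](S))   [S → ( S )]
(()[](S)) => (()[]())   [S → ε]

S => (S) => (SS) => (SSS) => ((S)SS) => (()SS) => (()AS) => (()[S]S) => (()[]S) => (()[](S)) => (()[]())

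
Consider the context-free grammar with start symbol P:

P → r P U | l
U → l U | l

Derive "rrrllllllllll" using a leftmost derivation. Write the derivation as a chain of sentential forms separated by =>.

P=>rPU=>rrPUU=>rrrPUUU=>rrrlUUU=>rrrllUUU=>rrrlllUUU=>rrrllllUUU=>rrrlllllUU=>rrrllllllUU=>rrrlllllllUU=>rrrllllllllU=>rrrlllllllllU=>rrrllllllllll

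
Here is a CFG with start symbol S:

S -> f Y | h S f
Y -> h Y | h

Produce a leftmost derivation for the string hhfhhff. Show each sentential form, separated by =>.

S => hSf => hhSff => hhfYff => hhfhYff => hhfhhff

S => hSf   [S -> h S f]
hSf => hhSff   [S -> h S f]
hhSff => hhfYff   [S -> f Y]
hhfYff => hhfhYff   [Y -> h Y]
hhfhYff => hhfhhff   [Y -> h]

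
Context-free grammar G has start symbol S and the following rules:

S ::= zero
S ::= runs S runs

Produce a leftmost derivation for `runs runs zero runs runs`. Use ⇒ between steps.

S ⇒ runs S runs ⇒ runs runs S runs runs ⇒ runs runs zero runs runs

S ⇒ runs S runs   [S ::= runs S runs]
runs S runs ⇒ runs runs S runs runs   [S ::= runs S runs]
runs runs S runs runs ⇒ runs runs zero runs runs   [S ::= zero]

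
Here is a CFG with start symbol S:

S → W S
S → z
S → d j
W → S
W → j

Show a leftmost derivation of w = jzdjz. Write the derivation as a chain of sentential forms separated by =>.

S => WS => SS => WSS => SSS => WSSS => jSSS => jzSS => jzdjS => jzdjz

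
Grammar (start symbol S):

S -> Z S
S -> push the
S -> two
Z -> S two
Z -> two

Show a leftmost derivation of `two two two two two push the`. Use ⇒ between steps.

S ⇒ Z S   [S -> Z S]
Z S ⇒ S two S   [Z -> S two]
S two S ⇒ Z S two S   [S -> Z S]
Z S two S ⇒ S two S two S   [Z -> S two]
S two S two S ⇒ two two S two S   [S -> two]
two two S two S ⇒ two two Z S two S   [S -> Z S]
two two Z S two S ⇒ two two two S two S   [Z -> two]
two two two S two S ⇒ two two two two two S   [S -> two]
two two two two two S ⇒ two two two two two push the   [S -> push the]

S ⇒ Z S ⇒ S two S ⇒ Z S two S ⇒ S two S two S ⇒ two two S two S ⇒ two two Z S two S ⇒ two two two S two S ⇒ two two two two two S ⇒ two two two two two push the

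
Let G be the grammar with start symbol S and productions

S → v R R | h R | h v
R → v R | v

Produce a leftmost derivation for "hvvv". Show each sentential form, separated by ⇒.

S ⇒ hR ⇒ hvR ⇒ hvvR ⇒ hvvv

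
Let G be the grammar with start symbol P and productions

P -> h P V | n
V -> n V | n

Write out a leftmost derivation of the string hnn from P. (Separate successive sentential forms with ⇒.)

P⇒hPV⇒hnV⇒hnn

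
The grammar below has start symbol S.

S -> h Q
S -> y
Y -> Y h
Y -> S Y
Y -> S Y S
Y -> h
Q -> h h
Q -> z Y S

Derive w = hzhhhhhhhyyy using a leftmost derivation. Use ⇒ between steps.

S ⇒ hQ ⇒ hzYS ⇒ hzSYSS ⇒ hzhQYSS ⇒ hzhhhYSS ⇒ hzhhhSYSSS ⇒ hzhhhhQYSSS ⇒ hzhhhhhhYSSS ⇒ hzhhhhhhhSSS ⇒ hzhhhhhhhySS ⇒ hzhhhhhhhyyS ⇒ hzhhhhhhhyyy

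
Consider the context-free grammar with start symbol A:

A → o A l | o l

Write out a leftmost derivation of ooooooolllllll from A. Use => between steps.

A => oAl   [A → o A l]
oAl => ooAll   [A → o A l]
ooAll => oooAlll   [A → o A l]
oooAlll => ooooAllll   [A → o A l]
ooooAllll => oooooAlllll   [A → o A l]
oooooAlllll => ooooooAllllll   [A → o A l]
ooooooAllllll => ooooooolllllll   [A → o l]

A => oAl => ooAll => oooAlll => ooooAllll => oooooAlllll => ooooooAllllll => ooooooolllllll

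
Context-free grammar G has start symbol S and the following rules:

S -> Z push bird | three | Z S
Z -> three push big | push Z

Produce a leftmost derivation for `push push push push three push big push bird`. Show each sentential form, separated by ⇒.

S ⇒ Z push bird ⇒ push Z push bird ⇒ push push Z push bird ⇒ push push push Z push bird ⇒ push push push push Z push bird ⇒ push push push push three push big push bird

S ⇒ Z push bird   [S -> Z push bird]
Z push bird ⇒ push Z push bird   [Z -> push Z]
push Z push bird ⇒ push push Z push bird   [Z -> push Z]
push push Z push bird ⇒ push push push Z push bird   [Z -> push Z]
push push push Z push bird ⇒ push push push push Z push bird   [Z -> push Z]
push push push push Z push bird ⇒ push push push push three push big push bird   [Z -> three push big]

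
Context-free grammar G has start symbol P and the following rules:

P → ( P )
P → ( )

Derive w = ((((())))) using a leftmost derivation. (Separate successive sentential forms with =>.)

P => (P) => ((P)) => (((P))) => ((((P)))) => ((((()))))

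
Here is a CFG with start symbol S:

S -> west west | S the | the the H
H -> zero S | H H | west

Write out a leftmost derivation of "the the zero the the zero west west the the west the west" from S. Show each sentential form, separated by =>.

S => the the H   [S -> the the H]
the the H => the the H H   [H -> H H]
the the H H => the the zero S H   [H -> zero S]
the the zero S H => the the zero S the H   [S -> S the]
the the zero S the H => the the zero the the H the H   [S -> the the H]
the the zero the the H the H => the the zero the the H H the H   [H -> H H]
the the zero the the H H the H => the the zero the the zero S H the H   [H -> zero S]
the the zero the the zero S H the H => the the zero the the zero S the H the H   [S -> S the]
the the zero the the zero S the H the H => the the zero the the zero S the the H the H   [S -> S the]
the the zero the the zero S the the H the H => the the zero the the zero west west the the H the H   [S -> west west]
the the zero the the zero west west the the H the H => the the zero the the zero west west the the west the H   [H -> west]
the the zero the the zero west west the the west the H => the the zero the the zero west west the the west the west   [H -> west]

S => the the H => the the H H => the the zero S H => the the zero S the H => the the zero the the H the H => the the zero the the H H the H => the the zero the the zero S H the H => the the zero the the zero S the H the H => the the zero the the zero S the the H the H => the the zero the the zero west west the the H the H => the the zero the the zero west west the the west the H => the the zero the the zero west west the the west the west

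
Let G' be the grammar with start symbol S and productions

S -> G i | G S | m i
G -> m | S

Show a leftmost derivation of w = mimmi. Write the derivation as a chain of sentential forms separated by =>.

S=>GS=>SS=>GiS=>miS=>miGS=>mimS=>mimmi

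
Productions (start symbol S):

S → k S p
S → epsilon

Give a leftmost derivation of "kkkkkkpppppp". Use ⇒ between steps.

S ⇒ kSp ⇒ kkSpp ⇒ kkkSppp ⇒ kkkkSpppp ⇒ kkkkkSppppp ⇒ kkkkkkSpppppp ⇒ kkkkkkpppppp

S ⇒ kSp   [S → k S p]
kSp ⇒ kkSpp   [S → k S p]
kkSpp ⇒ kkkSppp   [S → k S p]
kkkSppp ⇒ kkkkSpppp   [S → k S p]
kkkkSpppp ⇒ kkkkkSppppp   [S → k S p]
kkkkkSppppp ⇒ kkkkkkSpppppp   [S → k S p]
kkkkkkSpppppp ⇒ kkkkkkpppppp   [S → epsilon]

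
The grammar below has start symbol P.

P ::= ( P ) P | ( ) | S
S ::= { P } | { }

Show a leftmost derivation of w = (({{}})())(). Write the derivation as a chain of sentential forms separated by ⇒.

P ⇒ (P)P   [P ::= ( P ) P]
(P)P ⇒ ((P)P)P   [P ::= ( P ) P]
((P)P)P ⇒ ((S)P)P   [P ::= S]
((S)P)P ⇒ (({P})P)P   [S ::= { P }]
(({P})P)P ⇒ (({S})P)P   [P ::= S]
(({S})P)P ⇒ (({{}})P)P   [S ::= { }]
(({{}})P)P ⇒ (({{}})())P   [P ::= ( )]
(({{}})())P ⇒ (({{}})())()   [P ::= ( )]

P⇒(P)P⇒((P)P)P⇒((S)P)P⇒(({P})P)P⇒(({S})P)P⇒(({{}})P)P⇒(({{}})())P⇒(({{}})())()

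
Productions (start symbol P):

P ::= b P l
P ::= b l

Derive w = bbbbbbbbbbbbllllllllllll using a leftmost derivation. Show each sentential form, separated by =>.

P => bPl   [P ::= b P l]
bPl => bbPll   [P ::= b P l]
bbPll => bbbPlll   [P ::= b P l]
bbbPlll => bbbbPllll   [P ::= b P l]
bbbbPllll => bbbbbPlllll   [P ::= b P l]
bbbbbPlllll => bbbbbbPllllll   [P ::= b P l]
bbbbbbPllllll => bbbbbbbPlllllll   [P ::= b P l]
bbbbbbbPlllllll => bbbbbbbbPllllllll   [P ::= b P l]
bbbbbbbbPllllllll => bbbbbbbbbPlllllllll   [P ::= b P l]
bbbbbbbbbPlllllllll => bbbbbbbbbbPllllllllll   [P ::= b P l]
bbbbbbbbbbPllllllllll => bbbbbbbbbbbPlllllllllll   [P ::= b P l]
bbbbbbbbbbbPlllllllllll => bbbbbbbbbbbbllllllllllll   [P ::= b l]

P=>bPl=>bbPll=>bbbPlll=>bbbbPllll=>bbbbbPlllll=>bbbbbbPllllll=>bbbbbbbPlllllll=>bbbbbbbbPllllllll=>bbbbbbbbbPlllllllll=>bbbbbbbbbbPllllllllll=>bbbbbbbbbbbPlllllllllll=>bbbbbbbbbbbbllllllllllll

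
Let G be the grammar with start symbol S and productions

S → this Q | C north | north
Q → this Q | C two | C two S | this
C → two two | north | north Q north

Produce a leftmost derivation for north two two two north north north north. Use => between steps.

S => C north => north Q north north => north C two S north north => north two two two S north north => north two two two C north north north => north two two two north north north north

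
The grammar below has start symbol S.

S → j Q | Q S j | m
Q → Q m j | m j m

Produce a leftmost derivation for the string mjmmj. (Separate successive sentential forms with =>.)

S => QSj   [S → Q S j]
QSj => mjmSj   [Q → m j m]
mjmSj => mjmmj   [S → m]

S=>QSj=>mjmSj=>mjmmj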